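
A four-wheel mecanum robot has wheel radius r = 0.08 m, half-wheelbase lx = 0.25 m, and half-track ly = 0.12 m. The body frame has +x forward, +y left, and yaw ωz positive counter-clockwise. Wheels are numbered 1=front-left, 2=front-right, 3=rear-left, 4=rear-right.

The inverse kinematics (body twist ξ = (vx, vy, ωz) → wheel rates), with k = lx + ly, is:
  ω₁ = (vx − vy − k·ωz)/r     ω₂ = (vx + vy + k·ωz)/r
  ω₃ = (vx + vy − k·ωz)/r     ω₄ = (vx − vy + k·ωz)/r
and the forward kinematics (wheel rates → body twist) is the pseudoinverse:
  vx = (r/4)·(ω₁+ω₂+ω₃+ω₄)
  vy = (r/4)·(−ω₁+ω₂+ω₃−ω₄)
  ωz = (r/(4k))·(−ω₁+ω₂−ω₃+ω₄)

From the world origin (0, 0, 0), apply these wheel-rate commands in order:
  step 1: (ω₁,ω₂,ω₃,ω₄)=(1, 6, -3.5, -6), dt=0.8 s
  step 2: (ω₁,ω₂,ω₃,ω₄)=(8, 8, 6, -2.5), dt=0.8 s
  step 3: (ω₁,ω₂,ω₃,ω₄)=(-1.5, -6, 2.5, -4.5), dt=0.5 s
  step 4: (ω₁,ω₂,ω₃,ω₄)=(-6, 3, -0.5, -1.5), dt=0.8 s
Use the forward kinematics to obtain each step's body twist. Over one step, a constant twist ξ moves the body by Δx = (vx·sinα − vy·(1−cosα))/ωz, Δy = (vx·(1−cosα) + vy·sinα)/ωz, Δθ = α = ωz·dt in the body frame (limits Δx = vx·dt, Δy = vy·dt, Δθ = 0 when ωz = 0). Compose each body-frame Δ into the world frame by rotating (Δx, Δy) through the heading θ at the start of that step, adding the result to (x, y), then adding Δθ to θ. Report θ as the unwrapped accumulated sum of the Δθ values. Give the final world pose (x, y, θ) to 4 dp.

(0.1848, 0.4675, -0.2243)

step 1: ξ=(vx,vy,ωz)=(-0.0500, 0.1500, 0.1351), dt=0.8 → body Δ=(-0.0464, 0.1176, 0.1081) → world pose (-0.0464, 0.1176, 0.1081)
step 2: ξ=(vx,vy,ωz)=(0.3900, 0.1700, -0.4595), dt=0.8 → body Δ=(0.3297, 0.0763, -0.3676) → world pose (0.2732, 0.2290, -0.2595)
step 3: ξ=(vx,vy,ωz)=(-0.1900, 0.0500, -0.6216), dt=0.5 → body Δ=(-0.0896, 0.0392, -0.3108) → world pose (0.1966, 0.2899, -0.5703)
step 4: ξ=(vx,vy,ωz)=(-0.1000, 0.2000, 0.4324), dt=0.8 → body Δ=(-0.1058, 0.1431, 0.3459) → world pose (0.1848, 0.4675, -0.2243)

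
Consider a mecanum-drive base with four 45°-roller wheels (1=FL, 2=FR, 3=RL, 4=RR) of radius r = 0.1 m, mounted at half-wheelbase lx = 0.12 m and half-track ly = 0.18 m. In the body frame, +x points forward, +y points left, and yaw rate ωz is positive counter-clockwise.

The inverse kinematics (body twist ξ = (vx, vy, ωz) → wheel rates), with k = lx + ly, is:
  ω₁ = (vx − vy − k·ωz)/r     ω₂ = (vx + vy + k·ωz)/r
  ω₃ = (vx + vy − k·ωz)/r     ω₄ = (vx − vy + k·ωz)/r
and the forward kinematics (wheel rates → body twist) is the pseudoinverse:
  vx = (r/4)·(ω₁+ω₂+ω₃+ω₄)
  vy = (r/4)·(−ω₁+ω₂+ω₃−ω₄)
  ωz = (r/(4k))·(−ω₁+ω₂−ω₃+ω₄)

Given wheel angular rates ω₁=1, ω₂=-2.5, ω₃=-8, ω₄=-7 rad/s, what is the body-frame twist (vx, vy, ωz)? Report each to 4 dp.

(-0.4125, -0.1125, -0.2083)

k = lx + ly = 0.12 + 0.18 = 0.3000
ω₁+ω₂+ω₃+ω₄ = -16.5000  →  vx = (0.1/4)·-16.5000 = -0.4125
−ω₁+ω₂+ω₃−ω₄ = -4.5000  →  vy = (0.1/4)·-4.5000 = -0.1125
−ω₁+ω₂−ω₃+ω₄ = -2.5000  →  ωz = (0.1/1.2000)·-2.5000 = -0.2083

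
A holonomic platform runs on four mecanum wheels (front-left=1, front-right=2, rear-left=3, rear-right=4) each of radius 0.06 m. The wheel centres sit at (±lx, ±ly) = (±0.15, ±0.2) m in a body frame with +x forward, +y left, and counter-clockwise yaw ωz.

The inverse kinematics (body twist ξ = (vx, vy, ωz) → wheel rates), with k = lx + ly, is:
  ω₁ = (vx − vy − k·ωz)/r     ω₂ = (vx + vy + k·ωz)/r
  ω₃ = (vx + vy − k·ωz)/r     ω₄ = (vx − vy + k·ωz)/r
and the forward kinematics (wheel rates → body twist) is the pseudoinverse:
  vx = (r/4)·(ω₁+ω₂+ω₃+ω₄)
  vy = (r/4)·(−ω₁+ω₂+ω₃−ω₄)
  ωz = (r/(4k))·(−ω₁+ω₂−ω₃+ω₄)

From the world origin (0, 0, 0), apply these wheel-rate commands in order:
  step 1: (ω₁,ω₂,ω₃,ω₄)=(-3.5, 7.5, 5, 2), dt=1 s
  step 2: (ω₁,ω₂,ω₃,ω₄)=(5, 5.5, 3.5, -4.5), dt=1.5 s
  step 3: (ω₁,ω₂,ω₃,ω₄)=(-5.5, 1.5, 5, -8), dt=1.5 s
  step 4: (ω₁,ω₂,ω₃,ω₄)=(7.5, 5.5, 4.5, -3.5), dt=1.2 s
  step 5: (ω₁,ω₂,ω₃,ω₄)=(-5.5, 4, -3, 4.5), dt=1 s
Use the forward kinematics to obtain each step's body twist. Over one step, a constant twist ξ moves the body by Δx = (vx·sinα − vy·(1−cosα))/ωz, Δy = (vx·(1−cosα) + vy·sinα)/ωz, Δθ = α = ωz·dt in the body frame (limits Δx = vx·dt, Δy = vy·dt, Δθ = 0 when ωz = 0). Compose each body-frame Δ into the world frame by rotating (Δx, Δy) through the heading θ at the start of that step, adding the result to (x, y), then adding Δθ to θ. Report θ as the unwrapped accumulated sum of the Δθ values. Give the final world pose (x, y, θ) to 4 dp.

step 1: ξ=(vx,vy,ωz)=(0.1650, 0.2100, 0.3429), dt=1.0 → body Δ=(0.1261, 0.2339, 0.3429) → world pose (0.1261, 0.2339, 0.3429)
step 2: ξ=(vx,vy,ωz)=(0.1425, 0.1275, -0.3214), dt=1.5 → body Δ=(0.2508, 0.1334, -0.4821) → world pose (0.3175, 0.4439, -0.1393)
step 3: ξ=(vx,vy,ωz)=(-0.1050, 0.3000, -0.2571), dt=1.5 → body Δ=(-0.0679, 0.4689, -0.3857) → world pose (0.3153, 0.9177, -0.5250)
step 4: ξ=(vx,vy,ωz)=(0.2100, 0.0900, -0.4286), dt=1.2 → body Δ=(0.2682, 0.0399, -0.5143) → world pose (0.5674, 0.8178, -1.0393)
step 5: ξ=(vx,vy,ωz)=(0.0000, 0.0300, 0.7286), dt=1.0 → body Δ=(-0.0105, 0.0274, 0.7286) → world pose (0.5858, 0.8407, -0.3107)

(0.5858, 0.8407, -0.3107)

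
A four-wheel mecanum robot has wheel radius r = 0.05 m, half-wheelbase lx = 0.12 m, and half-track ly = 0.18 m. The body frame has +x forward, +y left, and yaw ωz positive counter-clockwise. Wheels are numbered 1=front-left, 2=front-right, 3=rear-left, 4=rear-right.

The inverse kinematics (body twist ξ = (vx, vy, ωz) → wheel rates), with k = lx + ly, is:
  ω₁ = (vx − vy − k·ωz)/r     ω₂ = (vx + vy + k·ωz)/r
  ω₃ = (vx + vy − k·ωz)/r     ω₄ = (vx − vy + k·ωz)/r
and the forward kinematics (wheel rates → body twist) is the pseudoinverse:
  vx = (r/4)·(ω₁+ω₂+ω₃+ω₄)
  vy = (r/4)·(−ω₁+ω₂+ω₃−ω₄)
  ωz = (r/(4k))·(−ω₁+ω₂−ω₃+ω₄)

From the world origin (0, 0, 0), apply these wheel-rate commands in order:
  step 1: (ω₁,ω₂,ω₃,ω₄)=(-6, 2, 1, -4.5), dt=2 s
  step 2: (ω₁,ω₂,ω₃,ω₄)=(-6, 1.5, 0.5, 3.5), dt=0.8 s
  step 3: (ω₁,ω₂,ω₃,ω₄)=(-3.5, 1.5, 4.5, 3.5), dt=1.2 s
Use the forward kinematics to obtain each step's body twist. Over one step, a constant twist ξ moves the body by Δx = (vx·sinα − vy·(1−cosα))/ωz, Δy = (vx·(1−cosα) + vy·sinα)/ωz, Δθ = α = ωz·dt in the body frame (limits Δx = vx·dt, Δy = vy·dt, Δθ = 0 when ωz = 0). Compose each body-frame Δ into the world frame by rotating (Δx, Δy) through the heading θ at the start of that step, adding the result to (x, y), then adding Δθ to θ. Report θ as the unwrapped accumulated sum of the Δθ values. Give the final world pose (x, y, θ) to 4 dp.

(-0.2264, 0.4813, 0.7583)

step 1: ξ=(vx,vy,ωz)=(-0.0938, 0.1688, 0.1042), dt=2.0 → body Δ=(-0.2212, 0.3156, 0.2083) → world pose (-0.2212, 0.3156, 0.2083)
step 2: ξ=(vx,vy,ωz)=(-0.0063, 0.0563, 0.4375), dt=0.8 → body Δ=(-0.0127, 0.0432, 0.3500) → world pose (-0.2425, 0.3553, 0.5583)
step 3: ξ=(vx,vy,ωz)=(0.0750, 0.0750, 0.1667), dt=1.2 → body Δ=(0.0804, 0.0984, 0.2000) → world pose (-0.2264, 0.4813, 0.7583)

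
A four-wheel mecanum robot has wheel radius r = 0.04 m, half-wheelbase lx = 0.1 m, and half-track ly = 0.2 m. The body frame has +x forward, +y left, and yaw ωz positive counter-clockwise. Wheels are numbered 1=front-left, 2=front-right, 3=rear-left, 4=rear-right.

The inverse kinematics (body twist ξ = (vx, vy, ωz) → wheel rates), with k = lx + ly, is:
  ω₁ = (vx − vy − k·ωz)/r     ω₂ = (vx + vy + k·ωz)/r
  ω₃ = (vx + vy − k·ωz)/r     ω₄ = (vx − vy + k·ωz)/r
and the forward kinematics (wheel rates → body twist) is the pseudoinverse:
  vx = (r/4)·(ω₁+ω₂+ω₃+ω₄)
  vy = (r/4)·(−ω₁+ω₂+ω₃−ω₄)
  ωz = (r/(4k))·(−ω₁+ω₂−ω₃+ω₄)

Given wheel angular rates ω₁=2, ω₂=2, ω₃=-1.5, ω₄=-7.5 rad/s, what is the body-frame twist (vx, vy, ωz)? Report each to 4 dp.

(-0.0500, 0.0600, -0.2000)

k = lx + ly = 0.1 + 0.2 = 0.3000
ω₁+ω₂+ω₃+ω₄ = -5.0000  →  vx = (0.04/4)·-5.0000 = -0.0500
−ω₁+ω₂+ω₃−ω₄ = 6.0000  →  vy = (0.04/4)·6.0000 = 0.0600
−ω₁+ω₂−ω₃+ω₄ = -6.0000  →  ωz = (0.04/1.2000)·-6.0000 = -0.2000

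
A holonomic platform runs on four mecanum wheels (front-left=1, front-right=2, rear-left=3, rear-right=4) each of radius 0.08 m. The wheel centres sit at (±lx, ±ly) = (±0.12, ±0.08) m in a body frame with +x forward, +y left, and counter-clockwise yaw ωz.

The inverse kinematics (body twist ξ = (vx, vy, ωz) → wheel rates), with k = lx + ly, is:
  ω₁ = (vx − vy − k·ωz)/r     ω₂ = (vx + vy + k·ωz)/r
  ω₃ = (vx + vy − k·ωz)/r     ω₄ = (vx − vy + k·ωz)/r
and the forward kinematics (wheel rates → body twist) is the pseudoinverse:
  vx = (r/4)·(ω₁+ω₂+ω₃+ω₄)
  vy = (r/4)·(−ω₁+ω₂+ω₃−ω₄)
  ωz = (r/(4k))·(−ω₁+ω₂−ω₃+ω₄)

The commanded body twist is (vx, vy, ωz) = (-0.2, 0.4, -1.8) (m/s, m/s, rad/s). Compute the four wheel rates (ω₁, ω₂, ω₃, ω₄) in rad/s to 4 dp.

(-3.0000, -2.0000, 7.0000, -12.0000)

k = lx + ly = 0.12 + 0.08 = 0.2000;  k·ωz = 0.2000·-1.8 = -0.3600
ω₁ (FL) = (vx − vy − k·ωz)/r = -0.2400/0.08 = -3.0000
ω₂ (FR) = (vx + vy + k·ωz)/r = -0.1600/0.08 = -2.0000
ω₃ (RL) = (vx + vy − k·ωz)/r = 0.5600/0.08 = 7.0000
ω₄ (RR) = (vx − vy + k·ωz)/r = -0.9600/0.08 = -12.0000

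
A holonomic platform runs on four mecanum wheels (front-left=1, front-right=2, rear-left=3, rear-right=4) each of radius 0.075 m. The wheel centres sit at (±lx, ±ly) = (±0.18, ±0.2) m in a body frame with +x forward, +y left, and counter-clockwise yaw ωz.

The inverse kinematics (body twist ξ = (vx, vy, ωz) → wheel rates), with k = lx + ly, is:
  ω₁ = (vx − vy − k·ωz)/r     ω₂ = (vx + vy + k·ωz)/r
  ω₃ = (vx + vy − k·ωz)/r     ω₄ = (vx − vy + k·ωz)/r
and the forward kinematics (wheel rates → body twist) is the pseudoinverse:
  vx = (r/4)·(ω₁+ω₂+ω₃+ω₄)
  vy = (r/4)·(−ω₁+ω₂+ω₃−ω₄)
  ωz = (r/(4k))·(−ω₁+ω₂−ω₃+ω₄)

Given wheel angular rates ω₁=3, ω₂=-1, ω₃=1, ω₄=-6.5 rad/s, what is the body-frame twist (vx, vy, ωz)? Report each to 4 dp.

(-0.0656, 0.0656, -0.5674)

k = lx + ly = 0.18 + 0.2 = 0.3800
ω₁+ω₂+ω₃+ω₄ = -3.5000  →  vx = (0.075/4)·-3.5000 = -0.0656
−ω₁+ω₂+ω₃−ω₄ = 3.5000  →  vy = (0.075/4)·3.5000 = 0.0656
−ω₁+ω₂−ω₃+ω₄ = -11.5000  →  ωz = (0.075/1.5200)·-11.5000 = -0.5674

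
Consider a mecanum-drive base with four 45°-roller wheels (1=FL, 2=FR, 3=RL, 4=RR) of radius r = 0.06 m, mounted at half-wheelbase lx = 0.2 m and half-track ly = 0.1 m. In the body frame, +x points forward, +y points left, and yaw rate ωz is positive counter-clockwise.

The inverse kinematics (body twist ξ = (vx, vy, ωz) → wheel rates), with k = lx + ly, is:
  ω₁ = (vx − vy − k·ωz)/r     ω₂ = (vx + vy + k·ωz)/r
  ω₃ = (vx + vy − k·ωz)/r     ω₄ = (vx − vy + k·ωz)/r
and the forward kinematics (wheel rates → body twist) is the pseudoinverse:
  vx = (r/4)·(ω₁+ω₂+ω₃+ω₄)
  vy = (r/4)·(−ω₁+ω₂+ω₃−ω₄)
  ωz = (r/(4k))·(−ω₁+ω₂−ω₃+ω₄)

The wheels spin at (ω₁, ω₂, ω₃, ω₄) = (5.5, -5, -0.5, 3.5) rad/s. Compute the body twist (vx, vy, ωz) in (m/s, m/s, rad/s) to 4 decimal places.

k = lx + ly = 0.2 + 0.1 = 0.3000
ω₁+ω₂+ω₃+ω₄ = 3.5000  →  vx = (0.06/4)·3.5000 = 0.0525
−ω₁+ω₂+ω₃−ω₄ = -14.5000  →  vy = (0.06/4)·-14.5000 = -0.2175
−ω₁+ω₂−ω₃+ω₄ = -6.5000  →  ωz = (0.06/1.2000)·-6.5000 = -0.3250

(0.0525, -0.2175, -0.3250)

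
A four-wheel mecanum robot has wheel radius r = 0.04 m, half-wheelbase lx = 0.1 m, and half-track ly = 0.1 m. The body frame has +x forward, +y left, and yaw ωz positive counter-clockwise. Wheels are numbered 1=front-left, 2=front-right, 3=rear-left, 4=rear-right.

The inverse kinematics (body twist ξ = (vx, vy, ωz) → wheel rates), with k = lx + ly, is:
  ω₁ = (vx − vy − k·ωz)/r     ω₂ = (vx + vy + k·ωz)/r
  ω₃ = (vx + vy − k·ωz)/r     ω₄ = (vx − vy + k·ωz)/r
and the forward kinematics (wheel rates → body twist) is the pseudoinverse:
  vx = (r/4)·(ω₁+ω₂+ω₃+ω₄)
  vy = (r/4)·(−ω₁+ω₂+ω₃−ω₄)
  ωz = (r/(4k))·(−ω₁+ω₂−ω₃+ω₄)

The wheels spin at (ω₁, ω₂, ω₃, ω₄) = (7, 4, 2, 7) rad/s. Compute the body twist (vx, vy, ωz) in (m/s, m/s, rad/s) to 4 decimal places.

(0.2000, -0.0800, 0.1000)

k = lx + ly = 0.1 + 0.1 = 0.2000
ω₁+ω₂+ω₃+ω₄ = 20.0000  →  vx = (0.04/4)·20.0000 = 0.2000
−ω₁+ω₂+ω₃−ω₄ = -8.0000  →  vy = (0.04/4)·-8.0000 = -0.0800
−ω₁+ω₂−ω₃+ω₄ = 2.0000  →  ωz = (0.04/0.8000)·2.0000 = 0.1000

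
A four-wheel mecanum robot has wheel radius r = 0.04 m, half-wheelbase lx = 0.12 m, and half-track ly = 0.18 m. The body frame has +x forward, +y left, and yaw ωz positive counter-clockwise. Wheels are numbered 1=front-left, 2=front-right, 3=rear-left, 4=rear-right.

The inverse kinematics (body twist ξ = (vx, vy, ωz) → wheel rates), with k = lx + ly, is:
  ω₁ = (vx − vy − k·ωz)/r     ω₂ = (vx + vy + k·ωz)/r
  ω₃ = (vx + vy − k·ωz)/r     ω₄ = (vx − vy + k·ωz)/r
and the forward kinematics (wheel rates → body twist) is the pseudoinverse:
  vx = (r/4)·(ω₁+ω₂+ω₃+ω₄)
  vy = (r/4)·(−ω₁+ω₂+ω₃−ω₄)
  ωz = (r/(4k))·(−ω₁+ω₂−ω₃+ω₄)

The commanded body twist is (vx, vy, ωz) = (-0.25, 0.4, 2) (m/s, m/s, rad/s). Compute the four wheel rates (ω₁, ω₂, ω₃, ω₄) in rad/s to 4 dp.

k = lx + ly = 0.12 + 0.18 = 0.3000;  k·ωz = 0.3000·2 = 0.6000
ω₁ (FL) = (vx − vy − k·ωz)/r = -1.2500/0.04 = -31.2500
ω₂ (FR) = (vx + vy + k·ωz)/r = 0.7500/0.04 = 18.7500
ω₃ (RL) = (vx + vy − k·ωz)/r = -0.4500/0.04 = -11.2500
ω₄ (RR) = (vx − vy + k·ωz)/r = -0.0500/0.04 = -1.2500

(-31.2500, 18.7500, -11.2500, -1.2500)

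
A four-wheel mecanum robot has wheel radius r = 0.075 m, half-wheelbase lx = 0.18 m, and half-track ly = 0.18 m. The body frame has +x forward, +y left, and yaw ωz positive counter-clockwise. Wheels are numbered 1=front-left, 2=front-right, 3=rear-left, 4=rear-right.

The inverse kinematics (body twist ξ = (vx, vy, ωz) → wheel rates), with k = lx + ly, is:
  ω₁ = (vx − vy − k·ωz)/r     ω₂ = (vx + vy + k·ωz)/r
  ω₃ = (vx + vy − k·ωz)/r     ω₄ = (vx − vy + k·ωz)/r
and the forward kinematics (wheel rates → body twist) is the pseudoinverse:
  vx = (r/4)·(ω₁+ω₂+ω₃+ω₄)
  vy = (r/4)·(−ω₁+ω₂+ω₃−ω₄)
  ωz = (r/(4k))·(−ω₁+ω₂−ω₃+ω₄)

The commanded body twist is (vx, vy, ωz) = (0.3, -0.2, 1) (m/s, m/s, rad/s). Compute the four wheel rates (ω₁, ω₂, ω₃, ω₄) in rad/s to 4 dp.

k = lx + ly = 0.18 + 0.18 = 0.3600;  k·ωz = 0.3600·1 = 0.3600
ω₁ (FL) = (vx − vy − k·ωz)/r = 0.1400/0.075 = 1.8667
ω₂ (FR) = (vx + vy + k·ωz)/r = 0.4600/0.075 = 6.1333
ω₃ (RL) = (vx + vy − k·ωz)/r = -0.2600/0.075 = -3.4667
ω₄ (RR) = (vx − vy + k·ωz)/r = 0.8600/0.075 = 11.4667

(1.8667, 6.1333, -3.4667, 11.4667)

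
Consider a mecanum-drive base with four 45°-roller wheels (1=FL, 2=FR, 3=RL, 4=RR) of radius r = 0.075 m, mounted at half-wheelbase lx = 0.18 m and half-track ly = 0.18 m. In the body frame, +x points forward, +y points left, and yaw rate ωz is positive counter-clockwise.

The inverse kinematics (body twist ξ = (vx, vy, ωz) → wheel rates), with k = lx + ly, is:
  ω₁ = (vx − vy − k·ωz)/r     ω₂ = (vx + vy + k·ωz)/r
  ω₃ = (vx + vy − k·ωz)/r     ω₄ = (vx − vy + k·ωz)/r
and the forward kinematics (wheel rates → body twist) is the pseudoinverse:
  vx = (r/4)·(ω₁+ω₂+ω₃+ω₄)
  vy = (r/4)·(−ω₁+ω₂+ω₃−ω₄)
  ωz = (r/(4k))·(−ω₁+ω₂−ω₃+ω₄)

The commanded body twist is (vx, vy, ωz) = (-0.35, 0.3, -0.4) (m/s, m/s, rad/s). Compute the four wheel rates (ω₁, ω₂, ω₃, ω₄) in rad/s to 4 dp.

k = lx + ly = 0.18 + 0.18 = 0.3600;  k·ωz = 0.3600·-0.4 = -0.1440
ω₁ (FL) = (vx − vy − k·ωz)/r = -0.5060/0.075 = -6.7467
ω₂ (FR) = (vx + vy + k·ωz)/r = -0.1940/0.075 = -2.5867
ω₃ (RL) = (vx + vy − k·ωz)/r = 0.0940/0.075 = 1.2533
ω₄ (RR) = (vx − vy + k·ωz)/r = -0.7940/0.075 = -10.5867

(-6.7467, -2.5867, 1.2533, -10.5867)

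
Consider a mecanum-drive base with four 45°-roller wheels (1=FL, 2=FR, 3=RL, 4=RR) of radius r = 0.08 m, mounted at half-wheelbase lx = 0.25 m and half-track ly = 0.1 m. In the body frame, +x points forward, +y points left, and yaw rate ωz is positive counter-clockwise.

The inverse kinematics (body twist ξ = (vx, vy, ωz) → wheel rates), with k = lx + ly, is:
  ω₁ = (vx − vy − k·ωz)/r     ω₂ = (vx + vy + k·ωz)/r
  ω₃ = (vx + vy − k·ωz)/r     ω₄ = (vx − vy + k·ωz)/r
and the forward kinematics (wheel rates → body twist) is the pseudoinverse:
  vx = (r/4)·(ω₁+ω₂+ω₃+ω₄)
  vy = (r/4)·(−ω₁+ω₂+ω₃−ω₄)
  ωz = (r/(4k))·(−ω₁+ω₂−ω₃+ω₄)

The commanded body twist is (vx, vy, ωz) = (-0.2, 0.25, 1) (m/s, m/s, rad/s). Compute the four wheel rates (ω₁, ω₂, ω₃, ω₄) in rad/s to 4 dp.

(-10.0000, 5.0000, -3.7500, -1.2500)

k = lx + ly = 0.25 + 0.1 = 0.3500;  k·ωz = 0.3500·1 = 0.3500
ω₁ (FL) = (vx − vy − k·ωz)/r = -0.8000/0.08 = -10.0000
ω₂ (FR) = (vx + vy + k·ωz)/r = 0.4000/0.08 = 5.0000
ω₃ (RL) = (vx + vy − k·ωz)/r = -0.3000/0.08 = -3.7500
ω₄ (RR) = (vx − vy + k·ωz)/r = -0.1000/0.08 = -1.2500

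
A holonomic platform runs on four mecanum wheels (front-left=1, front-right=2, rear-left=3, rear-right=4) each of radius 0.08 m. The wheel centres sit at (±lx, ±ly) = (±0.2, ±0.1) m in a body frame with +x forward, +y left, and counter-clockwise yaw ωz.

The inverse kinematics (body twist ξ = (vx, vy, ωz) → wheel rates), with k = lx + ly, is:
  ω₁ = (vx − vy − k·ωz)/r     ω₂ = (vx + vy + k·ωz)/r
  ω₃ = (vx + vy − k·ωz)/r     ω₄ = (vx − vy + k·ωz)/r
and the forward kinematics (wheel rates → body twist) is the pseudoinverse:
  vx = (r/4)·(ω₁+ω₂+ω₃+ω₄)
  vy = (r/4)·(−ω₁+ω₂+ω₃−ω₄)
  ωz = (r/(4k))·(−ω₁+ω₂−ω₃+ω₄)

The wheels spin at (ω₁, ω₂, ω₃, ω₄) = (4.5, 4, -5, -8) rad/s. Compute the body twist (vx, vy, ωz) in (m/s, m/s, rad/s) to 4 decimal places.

k = lx + ly = 0.2 + 0.1 = 0.3000
ω₁+ω₂+ω₃+ω₄ = -4.5000  →  vx = (0.08/4)·-4.5000 = -0.0900
−ω₁+ω₂+ω₃−ω₄ = 2.5000  →  vy = (0.08/4)·2.5000 = 0.0500
−ω₁+ω₂−ω₃+ω₄ = -3.5000  →  ωz = (0.08/1.2000)·-3.5000 = -0.2333

(-0.0900, 0.0500, -0.2333)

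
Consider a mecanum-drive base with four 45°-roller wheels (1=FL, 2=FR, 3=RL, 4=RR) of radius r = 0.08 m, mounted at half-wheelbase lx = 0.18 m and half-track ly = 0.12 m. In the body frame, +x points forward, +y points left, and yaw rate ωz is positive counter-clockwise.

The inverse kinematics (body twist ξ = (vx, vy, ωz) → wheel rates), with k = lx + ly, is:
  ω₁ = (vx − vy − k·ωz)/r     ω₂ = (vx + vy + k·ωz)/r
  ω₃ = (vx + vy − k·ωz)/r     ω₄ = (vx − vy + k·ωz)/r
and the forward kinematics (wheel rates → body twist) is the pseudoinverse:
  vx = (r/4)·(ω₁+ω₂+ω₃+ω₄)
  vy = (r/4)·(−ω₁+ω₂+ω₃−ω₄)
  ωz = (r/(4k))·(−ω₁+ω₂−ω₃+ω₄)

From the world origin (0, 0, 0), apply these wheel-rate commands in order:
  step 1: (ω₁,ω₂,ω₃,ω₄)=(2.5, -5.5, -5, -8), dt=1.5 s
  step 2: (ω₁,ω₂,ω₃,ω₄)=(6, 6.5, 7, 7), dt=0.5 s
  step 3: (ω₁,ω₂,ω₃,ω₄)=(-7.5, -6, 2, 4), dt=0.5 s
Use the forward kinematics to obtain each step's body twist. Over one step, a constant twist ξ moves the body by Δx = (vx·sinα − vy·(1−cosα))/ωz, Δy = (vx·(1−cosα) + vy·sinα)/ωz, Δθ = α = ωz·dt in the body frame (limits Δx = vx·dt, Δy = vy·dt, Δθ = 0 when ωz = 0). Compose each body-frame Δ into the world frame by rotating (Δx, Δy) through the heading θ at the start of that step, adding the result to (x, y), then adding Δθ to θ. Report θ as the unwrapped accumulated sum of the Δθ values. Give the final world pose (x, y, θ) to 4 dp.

step 1: ξ=(vx,vy,ωz)=(-0.3200, -0.1000, -0.7333), dt=1.5 → body Δ=(-0.4634, 0.1169, -1.1000) → world pose (-0.4634, 0.1169, -1.1000)
step 2: ξ=(vx,vy,ωz)=(0.5300, 0.0100, 0.0333), dt=0.5 → body Δ=(0.2649, 0.0072, 0.0167) → world pose (-0.3368, -0.1159, -1.0833)
step 3: ξ=(vx,vy,ωz)=(-0.1500, -0.0100, 0.2333), dt=0.5 → body Δ=(-0.0745, -0.0094, 0.1167) → world pose (-0.3800, -0.0545, -0.9667)

(-0.3800, -0.0545, -0.9667)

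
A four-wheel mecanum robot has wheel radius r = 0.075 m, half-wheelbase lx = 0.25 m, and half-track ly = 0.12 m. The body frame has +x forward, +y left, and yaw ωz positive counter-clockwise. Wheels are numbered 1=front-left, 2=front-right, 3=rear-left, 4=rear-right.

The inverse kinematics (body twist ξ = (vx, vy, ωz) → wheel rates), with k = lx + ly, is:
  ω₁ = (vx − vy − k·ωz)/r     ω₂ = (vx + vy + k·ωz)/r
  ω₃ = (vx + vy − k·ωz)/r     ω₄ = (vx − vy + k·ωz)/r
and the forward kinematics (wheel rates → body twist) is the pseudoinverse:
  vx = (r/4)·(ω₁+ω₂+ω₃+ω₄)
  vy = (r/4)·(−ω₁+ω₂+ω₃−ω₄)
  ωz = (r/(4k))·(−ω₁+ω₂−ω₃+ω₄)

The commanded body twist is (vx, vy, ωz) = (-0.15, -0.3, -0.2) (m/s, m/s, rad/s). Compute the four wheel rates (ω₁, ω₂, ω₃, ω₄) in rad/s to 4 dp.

(2.9867, -6.9867, -5.0133, 1.0133)

k = lx + ly = 0.25 + 0.12 = 0.3700;  k·ωz = 0.3700·-0.2 = -0.0740
ω₁ (FL) = (vx − vy − k·ωz)/r = 0.2240/0.075 = 2.9867
ω₂ (FR) = (vx + vy + k·ωz)/r = -0.5240/0.075 = -6.9867
ω₃ (RL) = (vx + vy − k·ωz)/r = -0.3760/0.075 = -5.0133
ω₄ (RR) = (vx − vy + k·ωz)/r = 0.0760/0.075 = 1.0133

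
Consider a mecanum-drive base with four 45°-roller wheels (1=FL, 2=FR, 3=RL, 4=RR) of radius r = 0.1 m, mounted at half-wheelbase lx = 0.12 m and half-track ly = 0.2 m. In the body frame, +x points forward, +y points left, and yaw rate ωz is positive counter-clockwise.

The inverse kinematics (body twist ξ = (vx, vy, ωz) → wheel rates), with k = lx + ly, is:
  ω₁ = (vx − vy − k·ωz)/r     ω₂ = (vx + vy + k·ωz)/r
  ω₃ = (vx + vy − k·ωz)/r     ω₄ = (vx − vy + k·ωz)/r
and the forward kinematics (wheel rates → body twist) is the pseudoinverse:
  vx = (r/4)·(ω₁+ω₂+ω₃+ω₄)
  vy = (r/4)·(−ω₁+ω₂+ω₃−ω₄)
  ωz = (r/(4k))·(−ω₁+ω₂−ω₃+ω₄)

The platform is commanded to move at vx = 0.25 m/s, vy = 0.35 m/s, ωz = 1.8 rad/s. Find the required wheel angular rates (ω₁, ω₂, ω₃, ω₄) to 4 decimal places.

k = lx + ly = 0.12 + 0.2 = 0.3200;  k·ωz = 0.3200·1.8 = 0.5760
ω₁ (FL) = (vx − vy − k·ωz)/r = -0.6760/0.1 = -6.7600
ω₂ (FR) = (vx + vy + k·ωz)/r = 1.1760/0.1 = 11.7600
ω₃ (RL) = (vx + vy − k·ωz)/r = 0.0240/0.1 = 0.2400
ω₄ (RR) = (vx − vy + k·ωz)/r = 0.4760/0.1 = 4.7600

(-6.7600, 11.7600, 0.2400, 4.7600)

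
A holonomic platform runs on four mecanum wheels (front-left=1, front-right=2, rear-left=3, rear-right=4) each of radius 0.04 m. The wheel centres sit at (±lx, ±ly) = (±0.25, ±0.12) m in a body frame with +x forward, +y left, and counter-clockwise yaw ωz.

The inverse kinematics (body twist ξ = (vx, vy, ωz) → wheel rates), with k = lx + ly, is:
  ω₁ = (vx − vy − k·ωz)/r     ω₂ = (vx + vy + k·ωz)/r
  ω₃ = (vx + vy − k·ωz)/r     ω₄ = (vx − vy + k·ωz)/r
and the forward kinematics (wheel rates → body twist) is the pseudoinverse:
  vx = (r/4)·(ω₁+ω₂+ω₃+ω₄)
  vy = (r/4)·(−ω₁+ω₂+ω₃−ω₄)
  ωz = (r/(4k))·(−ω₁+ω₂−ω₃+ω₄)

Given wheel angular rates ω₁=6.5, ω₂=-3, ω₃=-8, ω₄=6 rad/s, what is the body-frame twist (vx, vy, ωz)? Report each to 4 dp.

k = lx + ly = 0.25 + 0.12 = 0.3700
ω₁+ω₂+ω₃+ω₄ = 1.5000  →  vx = (0.04/4)·1.5000 = 0.0150
−ω₁+ω₂+ω₃−ω₄ = -23.5000  →  vy = (0.04/4)·-23.5000 = -0.2350
−ω₁+ω₂−ω₃+ω₄ = 4.5000  →  ωz = (0.04/1.4800)·4.5000 = 0.1216

(0.0150, -0.2350, 0.1216)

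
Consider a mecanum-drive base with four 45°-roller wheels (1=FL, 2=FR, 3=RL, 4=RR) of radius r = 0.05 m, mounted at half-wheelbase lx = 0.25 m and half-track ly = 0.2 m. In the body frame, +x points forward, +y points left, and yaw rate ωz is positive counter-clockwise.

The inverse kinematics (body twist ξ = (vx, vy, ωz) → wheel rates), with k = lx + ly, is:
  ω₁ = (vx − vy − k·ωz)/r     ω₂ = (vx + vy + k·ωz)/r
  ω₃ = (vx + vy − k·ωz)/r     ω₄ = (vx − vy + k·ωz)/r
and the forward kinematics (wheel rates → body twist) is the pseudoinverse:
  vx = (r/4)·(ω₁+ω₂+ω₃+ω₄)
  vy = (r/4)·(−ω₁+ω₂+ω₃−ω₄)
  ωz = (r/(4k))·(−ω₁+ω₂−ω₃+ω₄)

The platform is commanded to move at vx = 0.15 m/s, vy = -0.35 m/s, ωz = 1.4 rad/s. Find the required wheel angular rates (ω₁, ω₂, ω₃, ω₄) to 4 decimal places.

k = lx + ly = 0.25 + 0.2 = 0.4500;  k·ωz = 0.4500·1.4 = 0.6300
ω₁ (FL) = (vx − vy − k·ωz)/r = -0.1300/0.05 = -2.6000
ω₂ (FR) = (vx + vy + k·ωz)/r = 0.4300/0.05 = 8.6000
ω₃ (RL) = (vx + vy − k·ωz)/r = -0.8300/0.05 = -16.6000
ω₄ (RR) = (vx − vy + k·ωz)/r = 1.1300/0.05 = 22.6000

(-2.6000, 8.6000, -16.6000, 22.6000)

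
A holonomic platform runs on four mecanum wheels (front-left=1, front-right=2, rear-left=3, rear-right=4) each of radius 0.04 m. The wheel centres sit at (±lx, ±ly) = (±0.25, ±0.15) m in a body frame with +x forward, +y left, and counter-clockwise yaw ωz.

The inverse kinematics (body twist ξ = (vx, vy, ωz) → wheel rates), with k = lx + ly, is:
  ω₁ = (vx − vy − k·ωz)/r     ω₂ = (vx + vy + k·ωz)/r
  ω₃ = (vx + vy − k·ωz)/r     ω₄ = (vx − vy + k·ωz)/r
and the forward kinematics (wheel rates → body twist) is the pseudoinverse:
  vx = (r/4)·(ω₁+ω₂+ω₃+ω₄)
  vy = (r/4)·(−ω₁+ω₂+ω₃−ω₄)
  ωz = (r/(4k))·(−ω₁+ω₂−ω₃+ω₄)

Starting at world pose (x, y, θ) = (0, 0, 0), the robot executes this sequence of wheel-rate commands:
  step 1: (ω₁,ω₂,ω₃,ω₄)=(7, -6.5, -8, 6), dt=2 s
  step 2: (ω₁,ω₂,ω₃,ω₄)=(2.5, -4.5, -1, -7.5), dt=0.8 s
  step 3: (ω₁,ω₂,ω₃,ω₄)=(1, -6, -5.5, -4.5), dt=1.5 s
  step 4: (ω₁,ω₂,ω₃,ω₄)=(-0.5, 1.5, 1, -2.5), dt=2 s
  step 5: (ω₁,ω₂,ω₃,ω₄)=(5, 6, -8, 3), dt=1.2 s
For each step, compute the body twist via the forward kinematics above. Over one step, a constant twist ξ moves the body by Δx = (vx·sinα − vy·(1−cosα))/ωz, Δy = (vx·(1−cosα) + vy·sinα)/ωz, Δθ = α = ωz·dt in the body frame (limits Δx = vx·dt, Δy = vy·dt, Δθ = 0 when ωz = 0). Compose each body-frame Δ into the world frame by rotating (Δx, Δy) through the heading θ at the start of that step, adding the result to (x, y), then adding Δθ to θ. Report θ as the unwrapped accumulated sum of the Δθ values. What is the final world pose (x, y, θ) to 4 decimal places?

(-0.2900, -0.6148, -0.1850)

step 1: ξ=(vx,vy,ωz)=(-0.0150, -0.2750, 0.0125), dt=2.0 → body Δ=(-0.0231, -0.5503, 0.0250) → world pose (-0.0231, -0.5503, 0.0250)
step 2: ξ=(vx,vy,ωz)=(-0.1050, -0.0050, -0.3375), dt=0.8 → body Δ=(-0.0835, 0.0073, -0.2700) → world pose (-0.1068, -0.5451, -0.2450)
step 3: ξ=(vx,vy,ωz)=(-0.1500, -0.0800, -0.1500), dt=1.5 → body Δ=(-0.2365, -0.0938, -0.2250) → world pose (-0.3590, -0.5787, -0.4700)
step 4: ξ=(vx,vy,ωz)=(-0.0050, 0.0550, -0.0375), dt=2.0 → body Δ=(-0.0059, 0.1103, -0.0750) → world pose (-0.3143, -0.4777, -0.5450)
step 5: ξ=(vx,vy,ωz)=(0.0600, -0.1000, 0.3000), dt=1.2 → body Δ=(0.0918, -0.1046, 0.3600) → world pose (-0.2900, -0.6148, -0.1850)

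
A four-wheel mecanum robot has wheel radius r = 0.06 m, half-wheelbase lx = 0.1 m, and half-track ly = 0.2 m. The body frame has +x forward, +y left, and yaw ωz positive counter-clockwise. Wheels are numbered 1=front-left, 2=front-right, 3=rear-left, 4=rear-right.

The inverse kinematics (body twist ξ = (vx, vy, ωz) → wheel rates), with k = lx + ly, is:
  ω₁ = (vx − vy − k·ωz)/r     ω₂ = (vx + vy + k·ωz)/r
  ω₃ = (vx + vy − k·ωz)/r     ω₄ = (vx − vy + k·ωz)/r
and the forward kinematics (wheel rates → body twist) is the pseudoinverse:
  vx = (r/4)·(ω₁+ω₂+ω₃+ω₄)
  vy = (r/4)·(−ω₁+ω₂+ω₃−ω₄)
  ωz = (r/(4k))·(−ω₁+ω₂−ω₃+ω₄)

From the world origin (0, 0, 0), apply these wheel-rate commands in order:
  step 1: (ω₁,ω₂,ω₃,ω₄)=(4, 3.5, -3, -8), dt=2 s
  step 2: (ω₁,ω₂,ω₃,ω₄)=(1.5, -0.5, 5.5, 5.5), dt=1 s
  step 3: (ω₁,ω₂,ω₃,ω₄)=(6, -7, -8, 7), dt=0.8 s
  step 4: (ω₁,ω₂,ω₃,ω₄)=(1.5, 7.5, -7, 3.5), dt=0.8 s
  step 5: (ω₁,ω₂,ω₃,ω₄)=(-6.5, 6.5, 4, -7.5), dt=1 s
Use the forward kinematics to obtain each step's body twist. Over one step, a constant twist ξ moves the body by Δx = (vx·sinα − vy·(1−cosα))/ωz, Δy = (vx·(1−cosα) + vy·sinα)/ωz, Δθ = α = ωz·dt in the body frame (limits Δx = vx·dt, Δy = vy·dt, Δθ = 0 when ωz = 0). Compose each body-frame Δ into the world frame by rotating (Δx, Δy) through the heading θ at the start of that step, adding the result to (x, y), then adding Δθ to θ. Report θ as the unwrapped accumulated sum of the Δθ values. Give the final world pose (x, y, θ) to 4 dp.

step 1: ξ=(vx,vy,ωz)=(-0.0525, 0.0675, -0.2750), dt=2.0 → body Δ=(-0.0636, 0.1565, -0.5500) → world pose (-0.0636, 0.1565, -0.5500)
step 2: ξ=(vx,vy,ωz)=(0.1800, -0.0300, -0.1000), dt=1.0 → body Δ=(0.1782, -0.0389, -0.1000) → world pose (0.0680, 0.0301, -0.6500)
step 3: ξ=(vx,vy,ωz)=(-0.0300, -0.4200, 0.1000), dt=0.8 → body Δ=(-0.0105, -0.3366, 0.0800) → world pose (-0.1441, -0.2315, -0.5700)
step 4: ξ=(vx,vy,ωz)=(0.0825, -0.0675, 0.8250), dt=0.8 → body Δ=(0.0785, -0.0292, 0.6600) → world pose (-0.0938, -0.2984, 0.0900)
step 5: ξ=(vx,vy,ωz)=(-0.0525, 0.3675, 0.0750), dt=1.0 → body Δ=(-0.0662, 0.3652, 0.0750) → world pose (-0.1926, 0.0594, 0.1650)

(-0.1926, 0.0594, 0.1650)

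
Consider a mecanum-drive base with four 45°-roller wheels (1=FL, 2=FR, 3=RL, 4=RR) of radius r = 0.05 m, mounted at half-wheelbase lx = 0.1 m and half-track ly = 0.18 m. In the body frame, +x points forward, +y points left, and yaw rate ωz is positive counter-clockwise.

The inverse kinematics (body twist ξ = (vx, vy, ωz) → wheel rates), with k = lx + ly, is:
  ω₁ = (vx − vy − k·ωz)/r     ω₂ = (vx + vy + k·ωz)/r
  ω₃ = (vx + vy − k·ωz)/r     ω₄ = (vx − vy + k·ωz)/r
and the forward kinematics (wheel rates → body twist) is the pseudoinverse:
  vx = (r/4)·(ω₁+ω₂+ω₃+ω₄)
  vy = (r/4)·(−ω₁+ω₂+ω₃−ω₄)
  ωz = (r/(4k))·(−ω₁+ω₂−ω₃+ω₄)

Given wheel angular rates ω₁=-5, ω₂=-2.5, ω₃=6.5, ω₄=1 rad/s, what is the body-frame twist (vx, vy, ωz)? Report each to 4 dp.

k = lx + ly = 0.1 + 0.18 = 0.2800
ω₁+ω₂+ω₃+ω₄ = 0.0000  →  vx = (0.05/4)·0.0000 = 0.0000
−ω₁+ω₂+ω₃−ω₄ = 8.0000  →  vy = (0.05/4)·8.0000 = 0.1000
−ω₁+ω₂−ω₃+ω₄ = -3.0000  →  ωz = (0.05/1.1200)·-3.0000 = -0.1339

(0.0000, 0.1000, -0.1339)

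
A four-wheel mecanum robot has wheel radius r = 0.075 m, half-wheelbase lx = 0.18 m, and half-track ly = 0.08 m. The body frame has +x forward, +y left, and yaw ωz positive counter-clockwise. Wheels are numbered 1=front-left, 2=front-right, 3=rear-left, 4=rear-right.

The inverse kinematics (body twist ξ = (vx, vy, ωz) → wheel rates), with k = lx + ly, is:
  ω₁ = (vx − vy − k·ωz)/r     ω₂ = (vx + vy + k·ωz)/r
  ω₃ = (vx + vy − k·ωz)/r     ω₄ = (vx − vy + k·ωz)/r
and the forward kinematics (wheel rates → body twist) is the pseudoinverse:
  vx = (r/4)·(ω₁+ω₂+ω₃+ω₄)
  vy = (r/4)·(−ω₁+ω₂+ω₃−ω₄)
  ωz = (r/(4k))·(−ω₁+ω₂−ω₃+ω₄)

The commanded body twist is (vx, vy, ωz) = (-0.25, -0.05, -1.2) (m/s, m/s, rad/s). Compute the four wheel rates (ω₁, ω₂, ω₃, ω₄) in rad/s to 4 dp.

(1.4933, -8.1600, 0.1600, -6.8267)

k = lx + ly = 0.18 + 0.08 = 0.2600;  k·ωz = 0.2600·-1.2 = -0.3120
ω₁ (FL) = (vx − vy − k·ωz)/r = 0.1120/0.075 = 1.4933
ω₂ (FR) = (vx + vy + k·ωz)/r = -0.6120/0.075 = -8.1600
ω₃ (RL) = (vx + vy − k·ωz)/r = 0.0120/0.075 = 0.1600
ω₄ (RR) = (vx − vy + k·ωz)/r = -0.5120/0.075 = -6.8267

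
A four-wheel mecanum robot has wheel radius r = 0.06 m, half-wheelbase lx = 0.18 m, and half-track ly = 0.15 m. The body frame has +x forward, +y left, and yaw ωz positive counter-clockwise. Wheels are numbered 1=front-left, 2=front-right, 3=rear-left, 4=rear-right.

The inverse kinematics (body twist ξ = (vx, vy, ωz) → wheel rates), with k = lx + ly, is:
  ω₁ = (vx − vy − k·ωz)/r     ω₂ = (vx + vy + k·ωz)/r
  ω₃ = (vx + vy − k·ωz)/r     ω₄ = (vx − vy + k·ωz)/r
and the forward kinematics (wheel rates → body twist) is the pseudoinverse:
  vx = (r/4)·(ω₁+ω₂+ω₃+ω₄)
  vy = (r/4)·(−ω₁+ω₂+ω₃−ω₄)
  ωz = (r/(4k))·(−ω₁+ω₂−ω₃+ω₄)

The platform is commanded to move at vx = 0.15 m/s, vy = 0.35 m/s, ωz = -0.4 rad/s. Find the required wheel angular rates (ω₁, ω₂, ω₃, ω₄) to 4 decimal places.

k = lx + ly = 0.18 + 0.15 = 0.3300;  k·ωz = 0.3300·-0.4 = -0.1320
ω₁ (FL) = (vx − vy − k·ωz)/r = -0.0680/0.06 = -1.1333
ω₂ (FR) = (vx + vy + k·ωz)/r = 0.3680/0.06 = 6.1333
ω₃ (RL) = (vx + vy − k·ωz)/r = 0.6320/0.06 = 10.5333
ω₄ (RR) = (vx − vy + k·ωz)/r = -0.3320/0.06 = -5.5333

(-1.1333, 6.1333, 10.5333, -5.5333)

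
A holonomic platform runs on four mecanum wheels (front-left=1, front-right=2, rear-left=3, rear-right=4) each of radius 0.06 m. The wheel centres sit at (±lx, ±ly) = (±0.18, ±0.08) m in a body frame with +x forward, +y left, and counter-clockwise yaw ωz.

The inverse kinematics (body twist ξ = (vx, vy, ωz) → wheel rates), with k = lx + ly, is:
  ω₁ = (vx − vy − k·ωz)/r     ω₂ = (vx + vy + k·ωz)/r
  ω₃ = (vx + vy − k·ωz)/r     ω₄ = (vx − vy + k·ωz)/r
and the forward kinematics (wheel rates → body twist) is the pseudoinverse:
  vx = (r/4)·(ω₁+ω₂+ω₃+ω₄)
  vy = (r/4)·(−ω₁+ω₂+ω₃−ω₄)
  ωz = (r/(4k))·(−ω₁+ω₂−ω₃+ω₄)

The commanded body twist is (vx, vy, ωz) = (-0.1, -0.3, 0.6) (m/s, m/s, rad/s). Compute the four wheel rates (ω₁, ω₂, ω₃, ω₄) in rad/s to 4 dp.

(0.7333, -4.0667, -9.2667, 5.9333)

k = lx + ly = 0.18 + 0.08 = 0.2600;  k·ωz = 0.2600·0.6 = 0.1560
ω₁ (FL) = (vx − vy − k·ωz)/r = 0.0440/0.06 = 0.7333
ω₂ (FR) = (vx + vy + k·ωz)/r = -0.2440/0.06 = -4.0667
ω₃ (RL) = (vx + vy − k·ωz)/r = -0.5560/0.06 = -9.2667
ω₄ (RR) = (vx − vy + k·ωz)/r = 0.3560/0.06 = 5.9333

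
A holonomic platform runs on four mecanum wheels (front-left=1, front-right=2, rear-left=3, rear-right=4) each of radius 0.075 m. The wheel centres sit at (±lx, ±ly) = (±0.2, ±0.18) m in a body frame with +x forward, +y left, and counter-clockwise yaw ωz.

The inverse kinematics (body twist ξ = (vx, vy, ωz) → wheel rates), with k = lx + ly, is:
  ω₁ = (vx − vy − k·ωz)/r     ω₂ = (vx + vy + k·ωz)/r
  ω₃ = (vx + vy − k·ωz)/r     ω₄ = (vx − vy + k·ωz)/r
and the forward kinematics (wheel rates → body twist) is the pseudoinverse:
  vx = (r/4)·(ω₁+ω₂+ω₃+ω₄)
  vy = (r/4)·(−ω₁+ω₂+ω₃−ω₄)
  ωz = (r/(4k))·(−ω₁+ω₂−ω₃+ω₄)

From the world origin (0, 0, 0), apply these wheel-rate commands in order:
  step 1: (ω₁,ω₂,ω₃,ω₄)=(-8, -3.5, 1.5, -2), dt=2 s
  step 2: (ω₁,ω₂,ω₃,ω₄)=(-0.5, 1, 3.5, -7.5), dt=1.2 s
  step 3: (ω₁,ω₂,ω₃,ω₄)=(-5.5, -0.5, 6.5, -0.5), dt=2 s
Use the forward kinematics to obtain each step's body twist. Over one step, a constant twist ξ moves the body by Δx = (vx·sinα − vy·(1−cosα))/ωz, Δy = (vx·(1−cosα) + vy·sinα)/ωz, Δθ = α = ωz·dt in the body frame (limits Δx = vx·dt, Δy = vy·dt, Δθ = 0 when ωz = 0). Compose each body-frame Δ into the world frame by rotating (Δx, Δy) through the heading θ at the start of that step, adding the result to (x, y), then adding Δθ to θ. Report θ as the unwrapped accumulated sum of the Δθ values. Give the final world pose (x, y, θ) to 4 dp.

(-0.2505, 0.9444, -0.6612)

step 1: ξ=(vx,vy,ωz)=(-0.2250, 0.1500, 0.0493), dt=2.0 → body Δ=(-0.4641, 0.2773, 0.0987) → world pose (-0.4641, 0.2773, 0.0987)
step 2: ξ=(vx,vy,ωz)=(-0.0656, 0.2344, -0.4688), dt=1.2 → body Δ=(0.0024, 0.2882, -0.5625) → world pose (-0.4901, 0.5644, -0.4638)
step 3: ξ=(vx,vy,ωz)=(0.0000, 0.2250, -0.0987), dt=2.0 → body Δ=(0.0443, 0.4471, -0.1974) → world pose (-0.2505, 0.9444, -0.6612)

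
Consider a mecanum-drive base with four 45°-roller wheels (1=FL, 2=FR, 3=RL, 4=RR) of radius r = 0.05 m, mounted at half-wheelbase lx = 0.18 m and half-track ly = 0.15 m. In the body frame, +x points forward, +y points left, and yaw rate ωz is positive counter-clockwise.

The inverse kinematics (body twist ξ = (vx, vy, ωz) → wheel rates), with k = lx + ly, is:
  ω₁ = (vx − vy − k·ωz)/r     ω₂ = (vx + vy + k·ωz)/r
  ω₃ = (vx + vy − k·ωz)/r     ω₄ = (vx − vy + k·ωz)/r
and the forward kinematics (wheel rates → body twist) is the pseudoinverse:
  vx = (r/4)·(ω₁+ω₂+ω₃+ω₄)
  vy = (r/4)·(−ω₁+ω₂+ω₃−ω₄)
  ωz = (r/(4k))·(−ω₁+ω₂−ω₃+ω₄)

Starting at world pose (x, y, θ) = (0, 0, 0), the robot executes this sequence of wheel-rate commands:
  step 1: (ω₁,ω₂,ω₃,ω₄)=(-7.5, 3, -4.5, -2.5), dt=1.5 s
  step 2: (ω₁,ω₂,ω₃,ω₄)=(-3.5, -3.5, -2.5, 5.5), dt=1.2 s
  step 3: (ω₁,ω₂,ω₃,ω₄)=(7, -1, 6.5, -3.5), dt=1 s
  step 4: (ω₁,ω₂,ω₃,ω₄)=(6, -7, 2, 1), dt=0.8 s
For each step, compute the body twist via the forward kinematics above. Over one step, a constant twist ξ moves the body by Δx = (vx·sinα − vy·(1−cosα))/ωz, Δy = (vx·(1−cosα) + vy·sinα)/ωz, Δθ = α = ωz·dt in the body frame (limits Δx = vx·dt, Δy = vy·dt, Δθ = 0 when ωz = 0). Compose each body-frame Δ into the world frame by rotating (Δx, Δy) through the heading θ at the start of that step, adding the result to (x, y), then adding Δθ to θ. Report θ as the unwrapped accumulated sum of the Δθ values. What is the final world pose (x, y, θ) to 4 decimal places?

step 1: ξ=(vx,vy,ωz)=(-0.1437, 0.1063, 0.4735), dt=1.5 → body Δ=(-0.2522, 0.0729, 0.7102) → world pose (-0.2522, 0.0729, 0.7102)
step 2: ξ=(vx,vy,ωz)=(-0.0500, -0.1000, 0.3030), dt=1.2 → body Δ=(-0.0371, -0.1282, 0.3636) → world pose (-0.1968, -0.0485, 1.0739)
step 3: ξ=(vx,vy,ωz)=(0.1125, 0.0250, -0.6818), dt=1.0 → body Δ=(0.1122, -0.0138, -0.6818) → world pose (-0.1312, 0.0436, 0.3920)
step 4: ξ=(vx,vy,ωz)=(0.0250, -0.1500, -0.5303), dt=0.8 → body Δ=(-0.0057, -0.1206, -0.4242) → world pose (-0.0903, -0.0700, -0.0322)

(-0.0903, -0.0700, -0.0322)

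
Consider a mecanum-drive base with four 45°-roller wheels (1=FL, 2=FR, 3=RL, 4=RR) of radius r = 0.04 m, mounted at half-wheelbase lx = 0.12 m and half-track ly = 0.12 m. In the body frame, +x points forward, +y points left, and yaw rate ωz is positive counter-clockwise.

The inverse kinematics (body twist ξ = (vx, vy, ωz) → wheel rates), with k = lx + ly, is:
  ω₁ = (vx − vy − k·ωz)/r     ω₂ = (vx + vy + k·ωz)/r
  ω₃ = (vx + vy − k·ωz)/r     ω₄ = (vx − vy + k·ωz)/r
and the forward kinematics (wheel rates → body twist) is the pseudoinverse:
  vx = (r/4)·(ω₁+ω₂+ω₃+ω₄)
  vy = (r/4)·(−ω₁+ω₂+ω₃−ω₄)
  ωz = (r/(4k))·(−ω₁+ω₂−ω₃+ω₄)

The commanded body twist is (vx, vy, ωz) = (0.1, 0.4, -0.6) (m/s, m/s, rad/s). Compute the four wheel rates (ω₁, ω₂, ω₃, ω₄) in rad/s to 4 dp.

k = lx + ly = 0.12 + 0.12 = 0.2400;  k·ωz = 0.2400·-0.6 = -0.1440
ω₁ (FL) = (vx − vy − k·ωz)/r = -0.1560/0.04 = -3.9000
ω₂ (FR) = (vx + vy + k·ωz)/r = 0.3560/0.04 = 8.9000
ω₃ (RL) = (vx + vy − k·ωz)/r = 0.6440/0.04 = 16.1000
ω₄ (RR) = (vx − vy + k·ωz)/r = -0.4440/0.04 = -11.1000

(-3.9000, 8.9000, 16.1000, -11.1000)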